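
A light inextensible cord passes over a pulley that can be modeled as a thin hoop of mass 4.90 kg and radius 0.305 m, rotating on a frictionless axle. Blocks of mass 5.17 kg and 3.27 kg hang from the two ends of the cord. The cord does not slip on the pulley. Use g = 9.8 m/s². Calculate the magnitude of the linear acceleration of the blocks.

I = MR² = (4.90)(0.305)² = 0.4558 kg·m².
Heavier block: m₁g − T₁ = m₁a. Lighter block: T₂ − m₂g = m₂a.
Pulley: (T₁ − T₂)R = Iα = I(a/R), so T₁ − T₂ = (I/R²)a = 1·M_p a = 4.900·a.
Adding the three: (m₁ − m₂)g = (m₁ + m₂ + 4.900)a, so a = (5.17 − 3.27)(9.8)/(5.17 + 3.27 + 4.900) = 1.396 m/s².

a ≈ 1.40 m/s²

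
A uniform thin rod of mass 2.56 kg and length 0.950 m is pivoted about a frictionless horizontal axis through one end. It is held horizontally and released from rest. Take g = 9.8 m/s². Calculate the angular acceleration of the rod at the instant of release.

About the pivot, I = (1/3)ML² = (1/3)(2.56)(0.950)² = 0.7701 kg·m².
The weight acts at the center, a distance L/2 = 0.4750 m from the pivot; τ = Mg(L/2) = 11.92 N·m.
α = τ/I = 11.92/0.7701 = 15.47 rad/s².

α ≈ 15.5 rad/s²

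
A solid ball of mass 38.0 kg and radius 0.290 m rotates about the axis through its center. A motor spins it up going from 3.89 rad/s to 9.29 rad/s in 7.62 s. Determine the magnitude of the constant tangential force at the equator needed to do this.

F ≈ 3.12 N

I = (2/5)MR² = (2/5)(38.0)(0.290)² = 1.278 kg·m².
α = Δω/Δt = (9.29 − 3.89)/7.62 = 0.7087 rad/s².
The required torque is τ = Iα = (1.278)(0.7087) = 0.9059 N·m.
A tangential force at the equator gives τ = FR, so F = τ/R = 0.9059/0.290 = 3.124 N.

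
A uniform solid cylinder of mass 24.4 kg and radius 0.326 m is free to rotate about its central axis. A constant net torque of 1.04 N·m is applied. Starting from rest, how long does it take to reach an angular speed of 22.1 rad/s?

I = ½MR² = (1/2)(24.4)(0.326)² = 1.297 kg·m².
α = τ/I = 1.04/1.297 = 0.8021 rad/s².
ω = αt ⇒ t = ω/α = 22.1/0.8021 = 27.55 s.

t ≈ 27.6 s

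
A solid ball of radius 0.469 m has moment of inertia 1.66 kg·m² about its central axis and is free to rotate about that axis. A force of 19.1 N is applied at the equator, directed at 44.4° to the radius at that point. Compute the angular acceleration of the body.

α ≈ 3.78 rad/s²

Only the tangential component produces torque: τ = F R sinθ = (19.1)(0.469) sin 44.4° = 6.268 N·m.
From τ = Iα: α = 6.268/1.660 = 3.776 rad/s².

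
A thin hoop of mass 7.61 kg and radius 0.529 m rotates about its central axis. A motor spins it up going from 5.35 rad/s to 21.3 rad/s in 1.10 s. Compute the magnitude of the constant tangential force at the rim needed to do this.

I = MR² = (7.61)(0.529)² = 2.130 kg·m².
α = Δω/Δt = (21.3 − 5.35)/1.10 = 14.50 rad/s².
The required torque is τ = Iα = (2.130)(14.50) = 30.88 N·m.
A tangential force at the rim gives τ = FR, so F = τ/R = 30.88/0.529 = 58.37 N.

F ≈ 58.4 N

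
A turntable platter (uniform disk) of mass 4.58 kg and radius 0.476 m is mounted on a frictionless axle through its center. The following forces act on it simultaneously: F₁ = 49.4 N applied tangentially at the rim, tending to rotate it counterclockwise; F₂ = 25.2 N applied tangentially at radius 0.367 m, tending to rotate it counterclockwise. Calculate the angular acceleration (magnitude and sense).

I = ½MR² = (1/2)(4.58)(0.476)² = 0.5189 kg·m².
Taking counterclockwise as positive: τ₁ = +(49.4)(0.476) = +23.51 N·m; τ₂ = +(25.2)(0.367) = +9.248 N·m.
Net torque τ = 32.76 N·m.
α = τ/I = 32.76/0.5189 = 63.14 rad/s².

α ≈ 63.1 rad/s², counterclockwise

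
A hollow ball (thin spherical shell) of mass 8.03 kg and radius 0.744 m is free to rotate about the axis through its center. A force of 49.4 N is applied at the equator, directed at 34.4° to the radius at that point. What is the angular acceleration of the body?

α ≈ 7.01 rad/s²

I = (2/3)MR² = (2/3)(8.03)(0.744)² = 2.963 kg·m².
Only the tangential component produces torque: τ = F R sinθ = (49.4)(0.744) sin 34.4° = 20.76 N·m.
Newton's second law for rotation, τ = Iα, gives α = τ/I = 20.76/2.963 = 7.007 rad/s².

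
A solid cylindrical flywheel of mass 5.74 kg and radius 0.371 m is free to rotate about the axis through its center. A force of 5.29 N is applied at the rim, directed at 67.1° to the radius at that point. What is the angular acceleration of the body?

α ≈ 4.58 rad/s²

I = ½MR² = (1/2)(5.74)(0.371)² = 0.3950 kg·m².
Only the tangential component produces torque: τ = F R sinθ = (5.29)(0.371) sin 67.1° = 1.808 N·m.
From τ = Iα: α = 1.808/0.3950 = 4.577 rad/s².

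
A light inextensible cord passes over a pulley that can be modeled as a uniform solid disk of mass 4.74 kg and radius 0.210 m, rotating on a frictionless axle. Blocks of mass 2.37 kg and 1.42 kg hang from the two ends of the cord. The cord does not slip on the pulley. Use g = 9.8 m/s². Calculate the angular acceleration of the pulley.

I = ½MR² = (1/2)(4.74)(0.210)² = 0.1045 kg·m².
Heavier block: m₁g − T₁ = m₁a. Lighter block: T₂ − m₂g = m₂a.
Pulley: (T₁ − T₂)R = Iα = I(a/R), so T₁ − T₂ = (I/R²)a = (1/2)M_p a = 2.370·a.
Adding the three: (m₁ − m₂)g = (m₁ + m₂ + 2.370)a, so a = (2.37 − 1.42)(9.8)/(2.37 + 1.42 + 2.370) = 1.511 m/s².
α = a/R = 1.511/0.210 = 7.197 rad/s².

α ≈ 7.20 rad/s²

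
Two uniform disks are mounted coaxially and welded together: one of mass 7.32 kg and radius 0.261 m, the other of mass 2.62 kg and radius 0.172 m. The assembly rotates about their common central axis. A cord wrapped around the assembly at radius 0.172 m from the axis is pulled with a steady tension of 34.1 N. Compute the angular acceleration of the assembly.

α ≈ 20.4 rad/s²

I = ½M₁R₁² + ½M₂R₂² = ½(7.32)(0.261)² + ½(2.62)(0.172)² = 0.2881 kg·m².
τ = F r = (34.1)(0.172) = 5.865 N·m.
α = τ/I = 5.865/0.2881 = 20.36 rad/s².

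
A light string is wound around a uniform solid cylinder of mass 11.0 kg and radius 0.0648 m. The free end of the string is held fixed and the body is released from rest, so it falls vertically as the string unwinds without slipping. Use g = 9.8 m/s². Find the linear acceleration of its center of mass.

a ≈ 6.53 m/s²

Translation: Mg − T = Ma. Rotation about the center: TR = Iα with I = ½MR².
With a = αR: T = (I/R²)a = (1/2)M a, so Mg = (1 + 0.5000)Ma.
a = g/(1 + 0.5000) = 9.8/1.500 = 6.533 m/s².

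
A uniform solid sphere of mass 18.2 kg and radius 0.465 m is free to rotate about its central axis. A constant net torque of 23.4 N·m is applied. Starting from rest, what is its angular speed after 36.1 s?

I = (2/5)MR² = (2/5)(18.2)(0.465)² = 1.574 kg·m².
α = τ/I = 23.4/1.574 = 14.87 rad/s².
ω = ω₀ + αt = 0 + (14.87)(36.1) = 536.6 rad/s.

ω ≈ 537 rad/s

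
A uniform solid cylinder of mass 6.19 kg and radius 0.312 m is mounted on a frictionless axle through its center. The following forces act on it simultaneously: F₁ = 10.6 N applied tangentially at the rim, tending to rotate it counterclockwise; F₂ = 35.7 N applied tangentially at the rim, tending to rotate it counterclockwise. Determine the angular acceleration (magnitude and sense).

I = ½MR² = (1/2)(6.19)(0.312)² = 0.3013 kg·m².
Taking counterclockwise as positive: τ₁ = +(10.6)(0.312) = +3.307 N·m; τ₂ = +(35.7)(0.312) = +11.14 N·m.
Net torque τ = 14.45 N·m.
α = τ/I = 14.45/0.3013 = 47.95 rad/s².

α ≈ 47.9 rad/s², counterclockwise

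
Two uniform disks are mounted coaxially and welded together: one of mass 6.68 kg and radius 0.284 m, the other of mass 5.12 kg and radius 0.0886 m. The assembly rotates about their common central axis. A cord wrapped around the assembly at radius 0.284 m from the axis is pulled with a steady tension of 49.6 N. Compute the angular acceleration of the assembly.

α ≈ 48.7 rad/s²

I = ½M₁R₁² + ½M₂R₂² = ½(6.68)(0.284)² + ½(5.12)(0.0886)² = 0.2895 kg·m².
τ = F r = (49.6)(0.284) = 14.09 N·m.
α = τ/I = 14.09/0.2895 = 48.66 rad/s².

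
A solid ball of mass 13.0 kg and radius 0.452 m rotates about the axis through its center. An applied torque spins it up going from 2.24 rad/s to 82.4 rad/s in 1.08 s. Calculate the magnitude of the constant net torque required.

I = (2/5)MR² = (2/5)(13.0)(0.452)² = 1.062 kg·m².
α = Δω/Δt = (82.4 − 2.24)/1.08 = 74.22 rad/s².
τ = Iα = (1.062)(74.22) = 78.85 N·m.

τ ≈ 78.9 N·m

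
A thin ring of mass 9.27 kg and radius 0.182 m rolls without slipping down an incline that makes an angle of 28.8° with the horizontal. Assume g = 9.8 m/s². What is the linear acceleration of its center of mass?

Translation along the incline: Mg sinθ − f = Ma.
Rotation about the center: fR = Iα with I = MR². No-slip gives a = αR, so f = (I/R²)a = M a.
Substituting: Mg sinθ = (1 + 1.000)Ma, so a = g sinθ/(1 + 1.000) = (9.8) sin 28.8° / 2.000 = 2.361 m/s².

a ≈ 2.36 m/s²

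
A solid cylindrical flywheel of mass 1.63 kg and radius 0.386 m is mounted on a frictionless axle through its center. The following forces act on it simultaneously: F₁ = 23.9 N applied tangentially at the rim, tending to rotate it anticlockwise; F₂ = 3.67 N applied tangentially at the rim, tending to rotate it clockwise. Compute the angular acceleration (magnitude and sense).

α ≈ 64.3 rad/s², anticlockwise

I = ½MR² = (1/2)(1.63)(0.386)² = 0.1214 kg·m².
Taking anticlockwise as positive: τ₁ = +(23.9)(0.386) = +9.225 N·m; τ₂ = −(3.67)(0.386) = −1.417 N·m.
Net torque τ = 7.809 N·m.
α = τ/I = 7.809/0.1214 = 64.31 rad/s².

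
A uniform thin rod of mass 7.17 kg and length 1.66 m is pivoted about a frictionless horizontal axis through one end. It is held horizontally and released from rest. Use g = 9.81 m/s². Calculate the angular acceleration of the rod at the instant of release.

About the pivot, I = (1/3)ML² = (1/3)(7.17)(1.66)² = 6.586 kg·m².
The weight acts at the center, a distance L/2 = 0.8300 m from the pivot; τ = Mg(L/2) = 58.38 N·m.
α = τ/I = 58.38/6.586 = 8.864 rad/s².
(Equivalently α = (3g/(2L)) = 8.864 rad/s².)

α ≈ 8.86 rad/s²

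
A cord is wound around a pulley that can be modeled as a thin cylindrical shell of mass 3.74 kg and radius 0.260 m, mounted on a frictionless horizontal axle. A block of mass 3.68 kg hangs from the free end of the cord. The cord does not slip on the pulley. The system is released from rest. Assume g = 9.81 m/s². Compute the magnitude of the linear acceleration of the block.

a ≈ 4.87 m/s²

I = MR² = (3.74)(0.260)² = 0.2528 kg·m².
Block: mg − T = ma. Pulley: TR = Iα. No-slip: a = αR, so T = (I/R²)a = 3.740·a.
Then mg = (m + 3.740)a, so a = (3.68)(9.81)/(3.68 + 3.740) = 4.865 m/s².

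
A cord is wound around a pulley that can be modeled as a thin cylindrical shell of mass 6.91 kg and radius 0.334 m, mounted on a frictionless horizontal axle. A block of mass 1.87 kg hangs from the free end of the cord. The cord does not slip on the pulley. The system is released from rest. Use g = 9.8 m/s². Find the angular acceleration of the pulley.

α ≈ 6.25 rad/s²

I = MR² = (6.91)(0.334)² = 0.7709 kg·m².
Block: mg − T = ma. Pulley: TR = Iα. No-slip: a = αR, so T = (I/R²)a = 6.910·a.
Then mg = (m + 6.910)a, so a = (1.87)(9.8)/(1.87 + 6.910) = 2.087 m/s².
α = a/R = 2.087/0.334 = 6.249 rad/s².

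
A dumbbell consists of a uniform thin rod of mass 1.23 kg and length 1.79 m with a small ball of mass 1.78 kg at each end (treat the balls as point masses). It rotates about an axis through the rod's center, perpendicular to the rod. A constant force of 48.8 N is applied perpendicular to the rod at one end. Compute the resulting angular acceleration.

α ≈ 13.7 rad/s²

I_rod = (1/12)ML² = (1/12)(1.23)(1.79)² = 0.3284 kg·m².
I_balls = 2·m·(L/2)² = 2(1.78)(0.8950)² = 2.852 kg·m².
Total I = 3.180 kg·m².
τ = F·(L/2) = (48.8)(0.895) = 43.68 N·m.
α = τ/I = 43.68/3.180 = 13.73 rad/s².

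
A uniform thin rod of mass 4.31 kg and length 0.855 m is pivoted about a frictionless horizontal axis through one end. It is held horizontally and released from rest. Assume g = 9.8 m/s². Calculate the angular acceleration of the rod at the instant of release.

α ≈ 17.2 rad/s²

About the pivot, I = (1/3)ML² = (1/3)(4.31)(0.855)² = 1.050 kg·m².
The weight acts at the center, a distance L/2 = 0.4275 m from the pivot; τ = Mg(L/2) = 18.06 N·m.
α = τ/I = 18.06/1.050 = 17.19 rad/s².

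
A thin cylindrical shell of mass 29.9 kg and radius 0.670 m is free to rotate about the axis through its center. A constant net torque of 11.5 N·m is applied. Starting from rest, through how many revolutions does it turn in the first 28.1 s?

I = MR² = (29.9)(0.670)² = 13.42 kg·m².
α = τ/I = 11.5/13.42 = 0.8568 rad/s².
θ = ½αt² = ½(0.8568)(28.1)² = 338.3 rad.
Revolutions = θ/(2π) = 53.84.

≈ 53.8 revolutions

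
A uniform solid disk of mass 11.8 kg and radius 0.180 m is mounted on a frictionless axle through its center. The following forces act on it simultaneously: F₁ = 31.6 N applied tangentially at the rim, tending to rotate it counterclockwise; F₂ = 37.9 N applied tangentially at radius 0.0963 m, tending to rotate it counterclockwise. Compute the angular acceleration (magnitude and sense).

α ≈ 48.8 rad/s², counterclockwise

I = ½MR² = (1/2)(11.8)(0.180)² = 0.1912 kg·m².
Taking counterclockwise as positive: τ₁ = +(31.6)(0.180) = +5.688 N·m; τ₂ = +(37.9)(0.0963) = +3.650 N·m.
Net torque τ = 9.338 N·m.
α = τ/I = 9.338/0.1912 = 48.85 rad/s².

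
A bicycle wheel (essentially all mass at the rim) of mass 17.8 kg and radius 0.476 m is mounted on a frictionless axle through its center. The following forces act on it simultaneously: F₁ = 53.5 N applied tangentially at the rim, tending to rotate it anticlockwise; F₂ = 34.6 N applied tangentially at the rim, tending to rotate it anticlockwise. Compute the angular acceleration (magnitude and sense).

I = MR² = (17.8)(0.476)² = 4.033 kg·m².
Taking anticlockwise as positive: τ₁ = +(53.5)(0.476) = +25.47 N·m; τ₂ = +(34.6)(0.476) = +16.47 N·m.
Net torque τ = 41.94 N·m.
α = τ/I = 41.94/4.033 = 10.40 rad/s².

α ≈ 10.4 rad/s², anticlockwise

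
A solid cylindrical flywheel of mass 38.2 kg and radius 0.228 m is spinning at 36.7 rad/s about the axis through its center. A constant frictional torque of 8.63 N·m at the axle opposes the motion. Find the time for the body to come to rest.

I = ½MR² = (1/2)(38.2)(0.228)² = 0.9929 kg·m².
The net torque has magnitude 8.63 N·m, opposing ω.
|α| = τ/I = 8.630/0.9929 = 8.692 rad/s² (deceleration).
0 = ω₀ − |α|t ⇒ t = ω₀/|α| = 36.7/8.692 = 4.222 s.

t ≈ 4.22 s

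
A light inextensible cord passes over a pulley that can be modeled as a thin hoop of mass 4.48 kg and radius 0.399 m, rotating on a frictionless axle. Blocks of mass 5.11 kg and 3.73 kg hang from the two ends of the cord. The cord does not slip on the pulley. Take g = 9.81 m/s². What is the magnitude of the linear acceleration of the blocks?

I = MR² = (4.48)(0.399)² = 0.7132 kg·m².
Heavier block: m₁g − T₁ = m₁a. Lighter block: T₂ − m₂g = m₂a.
Pulley: (T₁ − T₂)R = Iα = I(a/R), so T₁ − T₂ = (I/R²)a = 1·M_p a = 4.480·a.
Adding the three: (m₁ − m₂)g = (m₁ + m₂ + 4.480)a, so a = (5.11 − 3.73)(9.81)/(5.11 + 3.73 + 4.480) = 1.016 m/s².

a ≈ 1.02 m/s²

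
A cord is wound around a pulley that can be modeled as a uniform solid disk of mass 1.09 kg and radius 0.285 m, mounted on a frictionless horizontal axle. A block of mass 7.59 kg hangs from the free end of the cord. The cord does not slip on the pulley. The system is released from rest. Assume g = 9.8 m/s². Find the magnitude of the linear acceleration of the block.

a ≈ 9.14 m/s²

I = ½MR² = (1/2)(1.09)(0.285)² = 0.04427 kg·m².
Block: mg − T = ma. Pulley: TR = Iα. No-slip: a = αR, so T = (I/R²)a = 0.5450·a.
Then mg = (m + 0.5450)a, so a = (7.59)(9.8)/(7.59 + 0.5450) = 9.143 m/s².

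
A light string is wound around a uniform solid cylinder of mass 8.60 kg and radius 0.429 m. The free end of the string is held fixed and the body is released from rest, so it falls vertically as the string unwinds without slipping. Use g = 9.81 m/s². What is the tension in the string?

T ≈ 28.1 N

Translation: Mg − T = Ma. Rotation about the center: TR = Iα with I = ½MR².
With a = αR: T = (I/R²)a = (1/2)M a, so Mg = (1 + 0.5000)Ma.
a = g/(1 + 0.5000) = 9.81/1.500 = 6.540 m/s².
T = 0.5000·M·a = (0.5000)(8.60)(6.540) = 28.12 N.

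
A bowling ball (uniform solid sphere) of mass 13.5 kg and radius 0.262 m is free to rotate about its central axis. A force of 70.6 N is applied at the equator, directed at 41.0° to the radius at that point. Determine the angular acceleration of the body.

I = (2/5)MR² = (2/5)(13.5)(0.262)² = 0.3707 kg·m².
Only the tangential component produces torque: τ = F R sinθ = (70.6)(0.262) sin 41.0° = 12.14 N·m.
From τ = Iα: α = 12.14/0.3707 = 32.74 rad/s².

α ≈ 32.7 rad/s²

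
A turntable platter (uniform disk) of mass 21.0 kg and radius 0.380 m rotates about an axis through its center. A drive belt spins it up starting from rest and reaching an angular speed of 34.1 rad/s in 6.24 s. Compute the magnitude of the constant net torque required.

I = ½MR² = (1/2)(21.0)(0.380)² = 1.516 kg·m².
α = Δω/Δt = (34.1 − 0)/6.24 = 5.465 rad/s².
τ = Iα = (1.516)(5.465) = 8.286 N·m.

τ ≈ 8.29 N·m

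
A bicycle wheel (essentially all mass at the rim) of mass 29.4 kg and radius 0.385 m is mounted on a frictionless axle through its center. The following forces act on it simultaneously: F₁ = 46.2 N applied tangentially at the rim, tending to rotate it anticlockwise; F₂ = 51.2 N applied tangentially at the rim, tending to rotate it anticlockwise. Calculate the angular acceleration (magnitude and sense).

α ≈ 8.61 rad/s², anticlockwise

I = MR² = (29.4)(0.385)² = 4.358 kg·m².
Taking anticlockwise as positive: τ₁ = +(46.2)(0.385) = +17.79 N·m; τ₂ = +(51.2)(0.385) = +19.71 N·m.
Net torque τ = 37.50 N·m.
α = τ/I = 37.50/4.358 = 8.605 rad/s².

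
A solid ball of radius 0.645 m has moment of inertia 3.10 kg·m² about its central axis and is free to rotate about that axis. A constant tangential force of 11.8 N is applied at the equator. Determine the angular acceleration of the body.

α ≈ 2.46 rad/s²

τ = F R = (11.8)(0.645) = 7.611 N·m.
Newton's second law for rotation, τ = Iα, gives α = τ/I = 7.611/3.100 = 2.455 rad/s².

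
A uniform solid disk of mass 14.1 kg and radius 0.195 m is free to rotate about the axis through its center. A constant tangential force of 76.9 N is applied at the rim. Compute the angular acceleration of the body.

I = ½MR² = (1/2)(14.1)(0.195)² = 0.2681 kg·m².
τ = F R = (76.9)(0.195) = 15.00 N·m.
From τ = Iα: α = 15.00/0.2681 = 55.94 rad/s².

α ≈ 55.9 rad/s²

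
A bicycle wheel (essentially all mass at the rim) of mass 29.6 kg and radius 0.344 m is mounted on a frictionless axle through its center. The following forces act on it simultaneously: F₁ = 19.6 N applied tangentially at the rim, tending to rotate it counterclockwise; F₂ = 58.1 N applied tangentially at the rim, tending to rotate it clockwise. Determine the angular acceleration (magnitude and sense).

I = MR² = (29.6)(0.344)² = 3.503 kg·m².
Taking counterclockwise as positive: τ₁ = +(19.6)(0.344) = +6.742 N·m; τ₂ = −(58.1)(0.344) = −19.99 N·m.
Net torque τ = -13.24 N·m.
α = τ/I = -13.24/3.503 = -3.781 rad/s².

α ≈ 3.78 rad/s², clockwise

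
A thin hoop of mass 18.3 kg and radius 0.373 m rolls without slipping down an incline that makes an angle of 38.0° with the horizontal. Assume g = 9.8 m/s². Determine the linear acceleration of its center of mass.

a ≈ 3.02 m/s²

Translation along the incline: Mg sinθ − f = Ma.
Rotation about the center: fR = Iα with I = MR². No-slip gives a = αR, so f = (I/R²)a = M a.
Substituting: Mg sinθ = (1 + 1.000)Ma, so a = g sinθ/(1 + 1.000) = (9.8) sin 38.0° / 2.000 = 3.017 m/s².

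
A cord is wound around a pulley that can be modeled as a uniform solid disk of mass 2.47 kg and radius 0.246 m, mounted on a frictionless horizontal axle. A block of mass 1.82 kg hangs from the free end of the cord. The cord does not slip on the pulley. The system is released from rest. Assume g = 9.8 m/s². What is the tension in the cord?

I = ½MR² = (1/2)(2.47)(0.246)² = 0.07474 kg·m².
Block: mg − T = ma. Pulley: TR = Iα. No-slip: a = αR, so T = (I/R²)a = 1.235·a.
Then mg = (m + 1.235)a, so a = (1.82)(9.8)/(1.82 + 1.235) = 5.838 m/s².
T = 1.235·a = 7.210 N.

T ≈ 7.21 N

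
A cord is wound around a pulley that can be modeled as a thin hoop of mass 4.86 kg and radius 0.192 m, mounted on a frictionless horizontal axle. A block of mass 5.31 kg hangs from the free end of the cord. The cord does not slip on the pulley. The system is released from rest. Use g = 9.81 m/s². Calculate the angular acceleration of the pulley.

I = MR² = (4.86)(0.192)² = 0.1792 kg·m².
Block: mg − T = ma. Pulley: TR = Iα. No-slip: a = αR, so T = (I/R²)a = 4.860·a.
Then mg = (m + 4.860)a, so a = (5.31)(9.81)/(5.31 + 4.860) = 5.122 m/s².
α = a/R = 5.122/0.192 = 26.68 rad/s².

α ≈ 26.7 rad/s²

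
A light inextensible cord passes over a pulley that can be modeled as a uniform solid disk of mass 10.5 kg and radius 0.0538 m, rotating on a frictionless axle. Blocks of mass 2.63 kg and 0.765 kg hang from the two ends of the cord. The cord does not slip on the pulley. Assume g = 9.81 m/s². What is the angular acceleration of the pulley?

I = ½MR² = (1/2)(10.5)(0.0538)² = 0.01520 kg·m².
Heavier block: m₁g − T₁ = m₁a. Lighter block: T₂ − m₂g = m₂a.
Pulley: (T₁ − T₂)R = Iα = I(a/R), so T₁ − T₂ = (I/R²)a = (1/2)M_p a = 5.250·a.
Adding the three: (m₁ − m₂)g = (m₁ + m₂ + 5.250)a, so a = (2.63 − 0.765)(9.81)/(2.63 + 0.765 + 5.250) = 2.116 m/s².
α = a/R = 2.116/0.0538 = 39.34 rad/s².

α ≈ 39.3 rad/s²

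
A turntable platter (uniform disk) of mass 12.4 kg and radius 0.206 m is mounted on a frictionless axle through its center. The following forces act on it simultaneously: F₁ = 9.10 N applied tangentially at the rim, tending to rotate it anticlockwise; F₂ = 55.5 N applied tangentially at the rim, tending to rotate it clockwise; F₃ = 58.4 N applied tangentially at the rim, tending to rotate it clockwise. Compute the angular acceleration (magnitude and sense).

I = ½MR² = (1/2)(12.4)(0.206)² = 0.2631 kg·m².
Taking anticlockwise as positive: τ₁ = +(9.10)(0.206) = +1.875 N·m; τ₂ = −(55.5)(0.206) = −11.43 N·m; τ₃ = −(58.4)(0.206) = −12.03 N·m.
Net torque τ = -21.59 N·m.
α = τ/I = -21.59/0.2631 = -82.05 rad/s².

α ≈ 82.1 rad/s², clockwise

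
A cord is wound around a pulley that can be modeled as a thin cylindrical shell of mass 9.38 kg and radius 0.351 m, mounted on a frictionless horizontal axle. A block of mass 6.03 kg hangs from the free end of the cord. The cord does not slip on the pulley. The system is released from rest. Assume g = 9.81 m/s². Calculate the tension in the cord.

I = MR² = (9.38)(0.351)² = 1.156 kg·m².
Block: mg − T = ma. Pulley: TR = Iα. No-slip: a = αR, so T = (I/R²)a = 9.380·a.
Then mg = (m + 9.380)a, so a = (6.03)(9.81)/(6.03 + 9.380) = 3.839 m/s².
T = 9.380·a = 36.01 N.

T ≈ 36.0 N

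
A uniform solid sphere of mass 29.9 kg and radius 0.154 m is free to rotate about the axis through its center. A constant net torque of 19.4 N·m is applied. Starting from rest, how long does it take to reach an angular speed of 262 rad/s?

t ≈ 3.83 s

I = (2/5)MR² = (2/5)(29.9)(0.154)² = 0.2836 kg·m².
α = τ/I = 19.4/0.2836 = 68.40 rad/s².
ω = αt ⇒ t = ω/α = 262/68.40 = 3.831 s.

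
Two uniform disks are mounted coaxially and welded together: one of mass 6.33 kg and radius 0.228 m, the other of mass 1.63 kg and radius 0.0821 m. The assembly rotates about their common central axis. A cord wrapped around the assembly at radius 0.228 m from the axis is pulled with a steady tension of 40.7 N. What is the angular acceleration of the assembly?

I = ½M₁R₁² + ½M₂R₂² = ½(6.33)(0.228)² + ½(1.63)(0.0821)² = 0.1700 kg·m².
τ = F r = (40.7)(0.228) = 9.280 N·m.
α = τ/I = 9.280/0.1700 = 54.58 rad/s².

α ≈ 54.6 rad/s²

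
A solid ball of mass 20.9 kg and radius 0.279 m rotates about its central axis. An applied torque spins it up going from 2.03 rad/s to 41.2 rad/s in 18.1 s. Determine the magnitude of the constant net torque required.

I = (2/5)MR² = (2/5)(20.9)(0.279)² = 0.6508 kg·m².
α = Δω/Δt = (41.2 − 2.03)/18.1 = 2.164 rad/s².
τ = Iα = (0.6508)(2.164) = 1.408 N·m.

τ ≈ 1.41 N·m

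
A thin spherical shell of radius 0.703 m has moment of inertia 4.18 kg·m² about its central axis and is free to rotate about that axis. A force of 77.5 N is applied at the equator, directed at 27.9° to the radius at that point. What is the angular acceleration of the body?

α ≈ 6.10 rad/s²

Only the tangential component produces torque: τ = F R sinθ = (77.5)(0.703) sin 27.9° = 25.49 N·m.
Newton's second law for rotation, τ = Iα, gives α = τ/I = 25.49/4.180 = 6.099 rad/s².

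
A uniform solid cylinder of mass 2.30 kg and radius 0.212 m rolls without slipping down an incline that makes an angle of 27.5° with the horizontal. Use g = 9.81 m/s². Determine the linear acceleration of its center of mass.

Translation along the incline: Mg sinθ − f = Ma.
Rotation about the center: fR = Iα with I = ½MR². No-slip gives a = αR, so f = (I/R²)a = (1/2)M a.
Substituting: Mg sinθ = (1 + 0.5000)Ma, so a = g sinθ/(1 + 0.5000) = (9.81) sin 27.5° / 1.500 = 3.020 m/s².

a ≈ 3.02 m/s²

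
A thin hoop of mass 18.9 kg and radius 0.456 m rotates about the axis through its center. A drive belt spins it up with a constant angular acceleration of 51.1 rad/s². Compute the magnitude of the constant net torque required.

τ ≈ 201 N·m

I = MR² = (18.9)(0.456)² = 3.930 kg·m².
τ = Iα = (3.930)(51.10) = 200.8 N·m.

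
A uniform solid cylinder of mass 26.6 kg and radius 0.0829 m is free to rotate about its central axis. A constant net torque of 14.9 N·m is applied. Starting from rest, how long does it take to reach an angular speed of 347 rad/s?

t ≈ 2.13 s

I = ½MR² = (1/2)(26.6)(0.0829)² = 0.09140 kg·m².
α = τ/I = 14.9/0.09140 = 163.0 rad/s².
ω = αt ⇒ t = ω/α = 347/163.0 = 2.129 s.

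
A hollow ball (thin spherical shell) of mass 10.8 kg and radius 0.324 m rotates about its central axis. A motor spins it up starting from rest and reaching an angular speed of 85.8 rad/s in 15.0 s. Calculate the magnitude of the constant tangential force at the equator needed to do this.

I = (2/3)MR² = (2/3)(10.8)(0.324)² = 0.7558 kg·m².
α = Δω/Δt = (85.8 − 0)/15.0 = 5.720 rad/s².
The required torque is τ = Iα = (0.7558)(5.720) = 4.323 N·m.
A tangential force at the equator gives τ = FR, so F = τ/R = 4.323/0.324 = 13.34 N.

F ≈ 13.3 N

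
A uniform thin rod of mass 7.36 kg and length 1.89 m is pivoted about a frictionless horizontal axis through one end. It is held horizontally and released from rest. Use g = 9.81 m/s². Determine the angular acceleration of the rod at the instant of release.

About the pivot, I = (1/3)ML² = (1/3)(7.36)(1.89)² = 8.764 kg·m².
The weight acts at the center, a distance L/2 = 0.9450 m from the pivot; τ = Mg(L/2) = 68.23 N·m.
α = τ/I = 68.23/8.764 = 7.786 rad/s².
(Equivalently α = (3g/(2L)) = 7.786 rad/s².)

α ≈ 7.79 rad/s²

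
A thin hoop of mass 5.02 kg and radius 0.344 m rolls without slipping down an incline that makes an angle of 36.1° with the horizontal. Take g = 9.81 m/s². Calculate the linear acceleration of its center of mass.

Translation along the incline: Mg sinθ − f = Ma.
Rotation about the center: fR = Iα with I = MR². No-slip gives a = αR, so f = (I/R²)a = M a.
Substituting: Mg sinθ = (1 + 1.000)Ma, so a = g sinθ/(1 + 1.000) = (9.81) sin 36.1° / 2.000 = 2.890 m/s².

a ≈ 2.89 m/s²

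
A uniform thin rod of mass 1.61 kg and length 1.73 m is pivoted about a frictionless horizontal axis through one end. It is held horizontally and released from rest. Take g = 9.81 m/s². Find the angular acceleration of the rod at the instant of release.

About the pivot, I = (1/3)ML² = (1/3)(1.61)(1.73)² = 1.606 kg·m².
The weight acts at the center, a distance L/2 = 0.8650 m from the pivot; τ = Mg(L/2) = 13.66 N·m.
α = τ/I = 13.66/1.606 = 8.506 rad/s².

α ≈ 8.51 rad/s²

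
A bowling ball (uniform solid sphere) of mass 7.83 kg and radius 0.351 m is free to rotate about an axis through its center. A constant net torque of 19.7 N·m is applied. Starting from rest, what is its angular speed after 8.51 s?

I = (2/5)MR² = (2/5)(7.83)(0.351)² = 0.3859 kg·m².
α = τ/I = 19.7/0.3859 = 51.05 rad/s².
ω = ω₀ + αt = 0 + (51.05)(8.51) = 434.5 rad/s.

ω ≈ 434 rad/s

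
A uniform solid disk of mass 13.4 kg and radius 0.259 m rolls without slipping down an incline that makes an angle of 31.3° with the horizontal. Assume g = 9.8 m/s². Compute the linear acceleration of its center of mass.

Translation along the incline: Mg sinθ − f = Ma.
Rotation about the center: fR = Iα with I = ½MR². No-slip gives a = αR, so f = (I/R²)a = (1/2)M a.
Substituting: Mg sinθ = (1 + 0.5000)Ma, so a = g sinθ/(1 + 0.5000) = (9.8) sin 31.3° / 1.500 = 3.394 m/s².

a ≈ 3.39 m/s²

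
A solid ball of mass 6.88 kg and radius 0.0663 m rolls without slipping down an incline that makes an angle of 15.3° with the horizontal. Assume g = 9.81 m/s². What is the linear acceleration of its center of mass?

a ≈ 1.85 m/s²

Translation along the incline: Mg sinθ − f = Ma.
Rotation about the center: fR = Iα with I = (2/5)MR². No-slip gives a = αR, so f = (I/R²)a = (2/5)M a.
Substituting: Mg sinθ = (1 + 0.4000)Ma, so a = g sinθ/(1 + 0.4000) = (9.81) sin 15.3° / 1.400 = 1.849 m/s².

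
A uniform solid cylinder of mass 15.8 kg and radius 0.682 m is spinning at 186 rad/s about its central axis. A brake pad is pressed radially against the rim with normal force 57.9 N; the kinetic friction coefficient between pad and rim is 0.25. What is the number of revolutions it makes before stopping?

I = ½MR² = (1/2)(15.8)(0.682)² = 3.674 kg·m².
Friction force f = μN = (0.25)(57.9) = 14.47 N at the rim; torque magnitude τ = fR = 9.872 N·m, opposing ω.
|α| = τ/I = 9.872/3.674 = 2.687 rad/s² (deceleration).
ω² = ω₀² − 2|α|θ with ω = 0 ⇒ θ = ω₀²/(2|α|) = 6439 rad = 1025 rev.

≈ 1020 revolutions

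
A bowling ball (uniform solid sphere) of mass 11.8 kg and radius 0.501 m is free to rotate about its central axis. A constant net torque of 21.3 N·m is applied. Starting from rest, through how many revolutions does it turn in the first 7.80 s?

I = (2/5)MR² = (2/5)(11.8)(0.501)² = 1.185 kg·m².
α = τ/I = 21.3/1.185 = 17.98 rad/s².
θ = ½αt² = ½(17.98)(7.80)² = 546.9 rad.
Revolutions = θ/(2π) = 87.04.

≈ 87.0 revolutions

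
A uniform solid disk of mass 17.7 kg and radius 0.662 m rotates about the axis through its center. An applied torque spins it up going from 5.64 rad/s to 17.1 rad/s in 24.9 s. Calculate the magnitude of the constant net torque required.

I = ½MR² = (1/2)(17.7)(0.662)² = 3.878 kg·m².
α = Δω/Δt = (17.1 − 5.64)/24.9 = 0.4602 rad/s².
τ = Iα = (3.878)(0.4602) = 1.785 N·m.

τ ≈ 1.79 N·m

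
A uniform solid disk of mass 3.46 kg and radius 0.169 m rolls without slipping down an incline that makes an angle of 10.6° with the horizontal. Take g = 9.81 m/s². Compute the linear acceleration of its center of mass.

a ≈ 1.20 m/s²

Translation along the incline: Mg sinθ − f = Ma.
Rotation about the center: fR = Iα with I = ½MR². No-slip gives a = αR, so f = (I/R²)a = (1/2)M a.
Substituting: Mg sinθ = (1 + 0.5000)Ma, so a = g sinθ/(1 + 0.5000) = (9.81) sin 10.6° / 1.500 = 1.203 m/s².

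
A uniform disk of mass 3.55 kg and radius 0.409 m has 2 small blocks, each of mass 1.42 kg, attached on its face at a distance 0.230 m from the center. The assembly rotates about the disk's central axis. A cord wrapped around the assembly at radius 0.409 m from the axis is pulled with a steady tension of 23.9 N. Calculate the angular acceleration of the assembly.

α ≈ 21.9 rad/s²

I_disk = ½MR² = ½(3.55)(0.409)² = 0.2969 kg·m².
I_blocks = 2·m·r² = 2(1.42)(0.230)² = 0.1502 kg·m².
Total I = 0.4472 kg·m².
τ = F r = (23.9)(0.409) = 9.775 N·m.
α = τ/I = 9.775/0.4472 = 21.86 rad/s².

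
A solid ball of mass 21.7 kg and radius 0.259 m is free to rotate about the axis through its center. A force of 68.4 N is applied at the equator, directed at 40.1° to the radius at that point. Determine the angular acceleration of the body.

α ≈ 19.6 rad/s²

I = (2/5)MR² = (2/5)(21.7)(0.259)² = 0.5823 kg·m².
Only the tangential component produces torque: τ = F R sinθ = (68.4)(0.259) sin 40.1° = 11.41 N·m.
Newton's second law for rotation, τ = Iα, gives α = τ/I = 11.41/0.5823 = 19.60 rad/s².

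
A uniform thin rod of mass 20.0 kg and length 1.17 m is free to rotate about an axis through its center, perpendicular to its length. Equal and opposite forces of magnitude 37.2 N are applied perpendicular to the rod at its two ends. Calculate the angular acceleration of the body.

I = (1/12)ML² = (1/12)(20.0)(1.17)² = 2.281 kg·m².
The couple gives τ = F·(L/2) + F·(L/2) = F L = (37.2)(1.17) = 43.52 N·m.
From τ = Iα: α = 43.52/2.281 = 19.08 rad/s².

α ≈ 19.1 rad/s²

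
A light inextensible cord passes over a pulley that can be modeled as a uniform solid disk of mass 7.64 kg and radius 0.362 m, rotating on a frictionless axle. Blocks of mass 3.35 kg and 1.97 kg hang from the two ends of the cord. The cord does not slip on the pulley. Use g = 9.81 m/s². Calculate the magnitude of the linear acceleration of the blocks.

I = ½MR² = (1/2)(7.64)(0.362)² = 0.5006 kg·m².
Heavier block: m₁g − T₁ = m₁a. Lighter block: T₂ − m₂g = m₂a.
Pulley: (T₁ − T₂)R = Iα = I(a/R), so T₁ − T₂ = (I/R²)a = (1/2)M_p a = 3.820·a.
Adding the three: (m₁ − m₂)g = (m₁ + m₂ + 3.820)a, so a = (3.35 − 1.97)(9.81)/(3.35 + 1.97 + 3.820) = 1.481 m/s².

a ≈ 1.48 m/s²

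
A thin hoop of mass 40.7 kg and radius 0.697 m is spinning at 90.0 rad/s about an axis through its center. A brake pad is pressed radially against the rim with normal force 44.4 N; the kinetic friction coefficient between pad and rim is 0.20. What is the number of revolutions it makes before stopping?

I = MR² = (40.7)(0.697)² = 19.77 kg·m².
Friction force f = μN = (0.20)(44.4) = 8.880 N at the rim; torque magnitude τ = fR = 6.189 N·m, opposing ω.
|α| = τ/I = 6.189/19.77 = 0.3130 rad/s² (deceleration).
ω² = ω₀² − 2|α|θ with ω = 0 ⇒ θ = ω₀²/(2|α|) = 12940 rad = 2059 rev.

≈ 2060 revolutions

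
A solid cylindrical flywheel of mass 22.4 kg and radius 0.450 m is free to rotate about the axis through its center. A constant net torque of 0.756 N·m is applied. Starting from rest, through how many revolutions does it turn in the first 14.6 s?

≈ 5.65 revolutions

I = ½MR² = (1/2)(22.4)(0.450)² = 2.268 kg·m².
α = τ/I = 0.756/2.268 = 0.3333 rad/s².
θ = ½αt² = ½(0.3333)(14.6)² = 35.53 rad.
Revolutions = θ/(2π) = 5.654.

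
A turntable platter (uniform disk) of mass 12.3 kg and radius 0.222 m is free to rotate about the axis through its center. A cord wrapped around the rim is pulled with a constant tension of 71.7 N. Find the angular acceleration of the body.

I = ½MR² = (1/2)(12.3)(0.222)² = 0.3031 kg·m².
τ = F R = (71.7)(0.222) = 15.92 N·m.
Newton's second law for rotation, τ = Iα, gives α = τ/I = 15.92/0.3031 = 52.52 rad/s².

α ≈ 52.5 rad/s²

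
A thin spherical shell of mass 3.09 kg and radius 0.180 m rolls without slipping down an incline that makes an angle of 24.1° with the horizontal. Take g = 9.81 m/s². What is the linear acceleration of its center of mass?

a ≈ 2.40 m/s²

Translation along the incline: Mg sinθ − f = Ma.
Rotation about the center: fR = Iα with I = (2/3)MR². No-slip gives a = αR, so f = (I/R²)a = (2/3)M a.
Substituting: Mg sinθ = (1 + 0.6667)Ma, so a = g sinθ/(1 + 0.6667) = (9.81) sin 24.1° / 1.667 = 2.403 m/s².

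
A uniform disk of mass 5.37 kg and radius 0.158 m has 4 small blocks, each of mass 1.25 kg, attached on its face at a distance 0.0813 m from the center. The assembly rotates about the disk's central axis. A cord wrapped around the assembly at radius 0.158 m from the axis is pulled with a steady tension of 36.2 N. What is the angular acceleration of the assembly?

α ≈ 57.2 rad/s²

I_disk = ½MR² = ½(5.37)(0.158)² = 0.06703 kg·m².
I_blocks = 4·m·r² = 4(1.25)(0.0813)² = 0.03305 kg·m².
Total I = 0.1001 kg·m².
τ = F r = (36.2)(0.158) = 5.720 N·m.
α = τ/I = 5.720/0.1001 = 57.15 rad/s².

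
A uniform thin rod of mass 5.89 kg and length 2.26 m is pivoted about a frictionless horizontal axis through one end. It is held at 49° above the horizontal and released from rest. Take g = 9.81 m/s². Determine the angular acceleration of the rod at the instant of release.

α ≈ 4.27 rad/s²

About the pivot, I = (1/3)ML² = (1/3)(5.89)(2.26)² = 10.03 kg·m².
The weight acts at the center, a distance L/2 = 1.130 m from the pivot; τ = Mg(L/2) cos 49° = 42.84 N·m.
α = τ/I = 42.84/10.03 = 4.272 rad/s².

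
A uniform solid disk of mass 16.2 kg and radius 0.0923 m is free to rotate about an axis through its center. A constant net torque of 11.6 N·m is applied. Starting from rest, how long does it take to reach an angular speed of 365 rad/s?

I = ½MR² = (1/2)(16.2)(0.0923)² = 0.06901 kg·m².
α = τ/I = 11.6/0.06901 = 168.1 rad/s².
ω = αt ⇒ t = ω/α = 365/168.1 = 2.171 s.

t ≈ 2.17 s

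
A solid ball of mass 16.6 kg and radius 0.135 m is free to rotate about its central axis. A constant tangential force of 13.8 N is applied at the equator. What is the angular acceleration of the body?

I = (2/5)MR² = (2/5)(16.6)(0.135)² = 0.1210 kg·m².
τ = F R = (13.8)(0.135) = 1.863 N·m.
From τ = Iα: α = 1.863/0.1210 = 15.39 rad/s².

α ≈ 15.4 rad/s²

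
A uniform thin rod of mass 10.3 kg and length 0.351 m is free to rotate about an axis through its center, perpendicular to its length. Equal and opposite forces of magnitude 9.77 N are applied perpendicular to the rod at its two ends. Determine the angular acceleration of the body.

I = (1/12)ML² = (1/12)(10.3)(0.351)² = 0.1057 kg·m².
The couple gives τ = F·(L/2) + F·(L/2) = F L = (9.77)(0.351) = 3.429 N·m.
Newton's second law for rotation, τ = Iα, gives α = τ/I = 3.429/0.1057 = 32.43 rad/s².

α ≈ 32.4 rad/s²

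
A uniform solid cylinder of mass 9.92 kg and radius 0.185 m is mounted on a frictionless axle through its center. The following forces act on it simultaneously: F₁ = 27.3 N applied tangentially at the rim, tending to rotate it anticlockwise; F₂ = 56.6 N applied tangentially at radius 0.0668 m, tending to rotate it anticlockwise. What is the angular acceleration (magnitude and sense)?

I = ½MR² = (1/2)(9.92)(0.185)² = 0.1698 kg·m².
Taking anticlockwise as positive: τ₁ = +(27.3)(0.185) = +5.051 N·m; τ₂ = +(56.6)(0.0668) = +3.781 N·m.
Net torque τ = 8.831 N·m.
α = τ/I = 8.831/0.1698 = 52.02 rad/s².

α ≈ 52.0 rad/s², anticlockwise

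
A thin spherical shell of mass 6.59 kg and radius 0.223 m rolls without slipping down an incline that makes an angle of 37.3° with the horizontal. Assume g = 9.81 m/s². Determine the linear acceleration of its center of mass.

a ≈ 3.57 m/s²

Translation along the incline: Mg sinθ − f = Ma.
Rotation about the center: fR = Iα with I = (2/3)MR². No-slip gives a = αR, so f = (I/R²)a = (2/3)M a.
Substituting: Mg sinθ = (1 + 0.6667)Ma, so a = g sinθ/(1 + 0.6667) = (9.81) sin 37.3° / 1.667 = 3.567 m/s².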